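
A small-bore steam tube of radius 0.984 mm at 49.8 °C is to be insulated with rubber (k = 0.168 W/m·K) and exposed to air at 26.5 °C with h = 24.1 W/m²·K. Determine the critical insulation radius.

r_cr = 0.697 cm

For a cylinder, r_cr = k_ins/h = 0.168/24.1 = 0.00697 m = 0.697 cm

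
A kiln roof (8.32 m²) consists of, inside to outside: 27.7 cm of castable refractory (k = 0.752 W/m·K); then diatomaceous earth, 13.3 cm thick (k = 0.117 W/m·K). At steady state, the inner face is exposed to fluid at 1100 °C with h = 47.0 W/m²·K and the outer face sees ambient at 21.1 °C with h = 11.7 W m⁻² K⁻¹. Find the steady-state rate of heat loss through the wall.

Treat each layer as a resistance in series:
  R_conv,in = 1/(hA) = 1/(47.0·8.32) = 0.002557 K/W
  R_castable refractory = L/(kA) = 0.277/(0.752·8.32) = 0.04427 K/W
  R_diatomaceous earth = L/(kA) = 0.133/(0.117·8.32) = 0.1366 K/W
  R_conv,out = 1/(hA) = 1/(11.7·8.32) = 0.01027 K/W
ΣR = 0.002557 + 0.04427 + 0.1366 + 0.01027 = 0.1937 K/W
Q = ΔT/ΣR = (1100 °C − 21.1 °C)/0.1937 = 5570 W

Q = 5570 W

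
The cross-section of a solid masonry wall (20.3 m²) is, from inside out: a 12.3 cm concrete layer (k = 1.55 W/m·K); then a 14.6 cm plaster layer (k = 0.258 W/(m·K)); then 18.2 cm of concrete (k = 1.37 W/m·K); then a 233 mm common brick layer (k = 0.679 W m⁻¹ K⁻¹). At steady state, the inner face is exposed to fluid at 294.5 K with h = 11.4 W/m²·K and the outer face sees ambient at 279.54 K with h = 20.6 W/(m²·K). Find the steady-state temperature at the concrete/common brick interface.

T = 284.2 K

Treat each layer as a resistance in series:
  R_conv,in = 1/(hA) = 1/(11.4·20.3) = 0.004321 K/W
  R_concrete = L/(kA) = 0.123/(1.55·20.3) = 0.003909 K/W
  R_plaster = L/(kA) = 0.146/(0.258·20.3) = 0.02788 K/W
  R_concrete = L/(kA) = 0.182/(1.37·20.3) = 0.006544 K/W
  R_common brick = L/(kA) = 0.233/(0.679·20.3) = 0.01690 K/W
  R_conv,out = 1/(hA) = 1/(20.6·20.3) = 0.002391 K/W
ΣR = 0.004321 + 0.003909 + 0.02788 + 0.006544 + 0.01690 + 0.002391 = 0.06195 K/W
Q = ΔT/ΣR = (294.5 K − 279.54 K)/0.06195 = 241.5 W
From the inner boundary to the concrete/common brick interface, ΣR_partial = 0.04265 K/W.
T_interface = T_in − Q·ΣR_partial = 294.5 K − (241.5)(0.04265) = 284.2 K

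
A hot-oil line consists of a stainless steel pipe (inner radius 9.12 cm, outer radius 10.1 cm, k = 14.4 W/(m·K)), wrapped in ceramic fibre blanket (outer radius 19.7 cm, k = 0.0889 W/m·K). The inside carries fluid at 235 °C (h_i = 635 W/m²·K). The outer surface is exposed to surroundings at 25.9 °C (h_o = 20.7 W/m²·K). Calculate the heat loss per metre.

Treat each layer as a resistance in series:
  R'_conv,in = 1/(2πr h) = 1/(2π·0.0912·635) = 0.002748 m·K/W
  R'_stainless steel = ln(0.101/0.0912)/(2πk) = 0.1021/(2π·14.4) = 0.001128 m·K/W
  R'_ceramic fibre blanket = ln(0.197/0.101)/(2πk) = 0.6681/(2π·0.0889) = 1.196 m·K/W
  R'_conv,out = 1/(2πr h) = 1/(2π·0.197·20.7) = 0.03903 m·K/W
ΣR = 0.002748 + 0.001128 + 1.196 + 0.03903 = 1.239 m·K/W
Q' = ΔT/ΣR = (235 °C − 25.9 °C)/1.239 = 169 W/m

Q' = 169 W/m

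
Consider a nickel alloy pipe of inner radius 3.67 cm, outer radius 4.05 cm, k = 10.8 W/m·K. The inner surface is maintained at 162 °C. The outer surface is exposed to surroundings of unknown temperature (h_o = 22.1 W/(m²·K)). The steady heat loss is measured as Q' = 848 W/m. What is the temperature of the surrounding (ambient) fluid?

T_out = 10.0 °C

Series resistances:
  R'_nickel alloy = ln(0.0405/0.0367)/(2πk) = 0.09853/(2π·10.8) = 0.001452 m·K/W
  R'_conv,out = 1/(2πr h) = 1/(2π·0.0405·22.1) = 0.1778 m·K/W
ΣR = 0.1793 m·K/W
ΔT = Q'·ΣR = 848 × 0.1793 = 152.0 K
Heat flows outward, so T_out = T_in − ΔT = 162 − 152.0 = 10.0 °C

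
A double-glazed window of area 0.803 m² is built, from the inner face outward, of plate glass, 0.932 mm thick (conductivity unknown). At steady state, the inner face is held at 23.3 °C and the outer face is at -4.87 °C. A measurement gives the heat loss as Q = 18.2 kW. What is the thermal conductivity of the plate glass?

ΣR = ΔT/Q = |23.3 − -4.87|/18200 = 0.001548 K/W
L/(kA) = 0.001548 ⇒ k = 9.32×10^-4/(0.001548·0.803) = 0.750 W/m·K

k = 0.750 W/m·K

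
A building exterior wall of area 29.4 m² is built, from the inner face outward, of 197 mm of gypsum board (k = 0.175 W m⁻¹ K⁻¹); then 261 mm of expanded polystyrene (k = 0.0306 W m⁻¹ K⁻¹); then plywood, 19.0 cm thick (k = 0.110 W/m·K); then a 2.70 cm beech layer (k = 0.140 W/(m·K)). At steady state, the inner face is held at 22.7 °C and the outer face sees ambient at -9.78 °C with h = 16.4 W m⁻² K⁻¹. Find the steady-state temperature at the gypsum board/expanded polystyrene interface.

T = 19.6 °C

Series thermal resistances, inner to outer:
  R_gypsum board = L/(kA) = 0.197/(0.175·29.4) = 0.03829 K/W
  R_expanded polystyrene = L/(kA) = 0.261/(0.0306·29.4) = 0.2901 K/W
  R_plywood = L/(kA) = 0.190/(0.110·29.4) = 0.05875 K/W
  R_beech = L/(kA) = 0.0270/(0.140·29.4) = 0.006560 K/W
  R_conv,out = 1/(hA) = 1/(16.4·29.4) = 0.002074 K/W
ΣR = 0.03829 + 0.2901 + 0.05875 + 0.006560 + 0.002074 = 0.3958 K/W
Q = ΔT/ΣR = (22.7 °C − -9.78 °C)/0.3958 = 82.06 W
From the inner boundary to the gypsum board/expanded polystyrene interface, ΣR_partial = 0.03829 K/W.
T_interface = T_in − Q·ΣR_partial = 22.7 °C − (82.06)(0.03829) = 19.6 °C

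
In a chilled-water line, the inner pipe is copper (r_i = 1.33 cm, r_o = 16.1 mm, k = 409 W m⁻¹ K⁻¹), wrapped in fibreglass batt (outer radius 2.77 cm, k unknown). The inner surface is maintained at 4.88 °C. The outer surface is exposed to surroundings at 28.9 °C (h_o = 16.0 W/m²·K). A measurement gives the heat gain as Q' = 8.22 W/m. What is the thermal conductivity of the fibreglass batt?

k = 0.0337 W/m·K

ΣR = ΔT/Q' = |4.88 − 28.9|/8.22 = 2.922 m·K/W
Known resistances:
  R'_copper = ln(0.0161/0.0133)/(2πk) = 0.1911/(2π·409) = 7.435×10^-5 m·K/W
  R'_conv,out = 1/(2πr h) = 1/(2π·0.0277·16.0) = 0.3591 m·K/W
R_fibreglass batt = ΣR − ΣR_known = 2.922 − 0.3592 = 2.563 m·K/W
ln(r₂/r₁)/(2πk) = 2.563 ⇒ k = 0.5426/(2π·2.563) = 0.0337 W/m·K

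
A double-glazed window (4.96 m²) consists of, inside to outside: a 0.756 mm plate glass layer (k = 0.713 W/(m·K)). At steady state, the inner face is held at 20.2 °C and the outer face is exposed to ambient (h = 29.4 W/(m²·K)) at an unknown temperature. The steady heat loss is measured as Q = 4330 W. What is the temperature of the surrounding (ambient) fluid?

Series resistances:
  R_plate glass = L/(kA) = 7.56×10^-4/(0.713·4.96) = 2.138×10^-4 K/W
  R_conv,out = 1/(hA) = 1/(29.4·4.96) = 0.006858 K/W
ΣR = 0.007071 K/W
ΔT = Q·ΣR = 4330 × 0.007071 = 30.62 K
Heat flows outward, so T_out = T_in − ΔT = 20.2 − 30.62 = -10.4 °C

T_out = -10.4 °C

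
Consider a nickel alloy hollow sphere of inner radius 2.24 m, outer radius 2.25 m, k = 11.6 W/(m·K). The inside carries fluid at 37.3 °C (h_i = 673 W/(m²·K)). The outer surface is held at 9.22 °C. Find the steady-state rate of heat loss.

Treat each layer as a resistance in series:
  R_conv,in = 1/(4πr²h) = 1/(4π·2.24²·673) = 2.357×10^-5 K/W
  R_nickel alloy = (1/2.24 − 1/2.25)/(4πk) = 0.001984/(4π·11.6) = 1.361×10^-5 K/W
ΣR = 2.357×10^-5 + 1.361×10^-5 = 3.718×10^-5 K/W
Q = ΔT/ΣR = (37.3 °C − 9.22 °C)/3.718×10^-5 = 7.55×10^5 W

Q = 7.55×10^5 W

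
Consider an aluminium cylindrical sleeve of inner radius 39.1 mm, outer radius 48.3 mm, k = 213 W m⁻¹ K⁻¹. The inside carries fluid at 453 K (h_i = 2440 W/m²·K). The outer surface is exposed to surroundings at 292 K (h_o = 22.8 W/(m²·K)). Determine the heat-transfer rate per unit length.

Q' = 1100 W/m

Treat each layer as a resistance in series:
  R'_conv,in = 1/(2πr h) = 1/(2π·0.0391·2440) = 0.001668 m·K/W
  R'_aluminium = ln(0.0483/0.0391)/(2πk) = 0.2113/(2π·213) = 1.579×10^-4 m·K/W
  R'_conv,out = 1/(2πr h) = 1/(2π·0.0483·22.8) = 0.1445 m·K/W
ΣR = 0.001668 + 1.579×10^-4 + 0.1445 = 0.1463 m·K/W
Q' = ΔT/ΣR = (453 K − 292 K)/0.1463 = 1100 W/m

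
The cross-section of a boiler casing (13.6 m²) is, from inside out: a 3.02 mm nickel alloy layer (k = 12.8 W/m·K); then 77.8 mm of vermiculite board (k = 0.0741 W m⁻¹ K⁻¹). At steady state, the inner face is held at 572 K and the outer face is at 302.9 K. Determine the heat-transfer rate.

Q = 3.48 kW

Treat each layer as a resistance in series:
  R_nickel alloy = L/(kA) = 0.00302/(12.8·13.6) = 1.735×10^-5 K/W
  R_vermiculite board = L/(kA) = 0.0778/(0.0741·13.6) = 0.07720 K/W
ΣR = 1.735×10^-5 + 0.07720 = 0.07722 K/W
Q = ΔT/ΣR = (572 K − 302.9 K)/0.07722 = 3480 W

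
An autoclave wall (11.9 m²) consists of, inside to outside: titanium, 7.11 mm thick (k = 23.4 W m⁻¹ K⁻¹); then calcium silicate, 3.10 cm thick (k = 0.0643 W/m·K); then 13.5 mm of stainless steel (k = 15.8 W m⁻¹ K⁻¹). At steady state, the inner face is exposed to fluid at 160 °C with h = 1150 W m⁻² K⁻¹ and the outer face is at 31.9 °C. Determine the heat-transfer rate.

Q = 3.15 kW

Resistance network (inner→outer):
  R_conv,in = 1/(hA) = 1/(1150·11.9) = 7.307×10^-5 K/W
  R_titanium = L/(kA) = 0.00711/(23.4·11.9) = 2.553×10^-5 K/W
  R_calcium silicate = L/(kA) = 0.0310/(0.0643·11.9) = 0.04051 K/W
  R_stainless steel = L/(kA) = 0.0135/(15.8·11.9) = 7.180×10^-5 K/W
ΣR = 7.307×10^-5 + 2.553×10^-5 + 0.04051 + 7.180×10^-5 = 0.04068 K/W
Q = ΔT/ΣR = (160 °C − 31.9 °C)/0.04068 = 3150 W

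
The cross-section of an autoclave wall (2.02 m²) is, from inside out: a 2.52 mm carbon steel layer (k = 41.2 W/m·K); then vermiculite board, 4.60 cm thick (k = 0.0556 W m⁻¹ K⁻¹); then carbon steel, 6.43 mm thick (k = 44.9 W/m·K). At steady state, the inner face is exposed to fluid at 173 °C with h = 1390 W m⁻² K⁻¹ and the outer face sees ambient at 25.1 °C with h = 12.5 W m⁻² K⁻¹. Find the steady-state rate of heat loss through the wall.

Q = 329 W

Resistance network (inner→outer):
  R_conv,in = 1/(hA) = 1/(1390·2.02) = 3.562×10^-4 K/W
  R_carbon steel = L/(kA) = 0.00252/(41.2·2.02) = 3.028×10^-5 K/W
  R_vermiculite board = L/(kA) = 0.0460/(0.0556·2.02) = 0.4096 K/W
  R_carbon steel = L/(kA) = 0.00643/(44.9·2.02) = 7.089×10^-5 K/W
  R_conv,out = 1/(hA) = 1/(12.5·2.02) = 0.03960 K/W
ΣR = 3.562×10^-4 + 3.028×10^-5 + 0.4096 + 7.089×10^-5 + 0.03960 = 0.4497 K/W
Q = ΔT/ΣR = (173 °C − 25.1 °C)/0.4497 = 329 W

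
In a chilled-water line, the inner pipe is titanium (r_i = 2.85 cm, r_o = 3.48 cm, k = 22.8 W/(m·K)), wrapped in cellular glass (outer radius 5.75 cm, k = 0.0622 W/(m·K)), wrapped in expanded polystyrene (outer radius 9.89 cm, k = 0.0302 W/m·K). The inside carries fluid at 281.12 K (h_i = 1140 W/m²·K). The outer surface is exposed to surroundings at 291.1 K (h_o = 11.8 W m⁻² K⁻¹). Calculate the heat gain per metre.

Series thermal resistances, inner to outer:
  R'_conv,in = 1/(2πr h) = 1/(2π·0.0285·1140) = 0.004899 m·K/W
  R'_titanium = ln(0.0348/0.0285)/(2πk) = 0.1997/(2π·22.8) = 0.001394 m·K/W
  R'_cellular glass = ln(0.0575/0.0348)/(2πk) = 0.5022/(2π·0.0622) = 1.285 m·K/W
  R'_expanded polystyrene = ln(0.0989/0.0575)/(2πk) = 0.5423/(2π·0.0302) = 2.858 m·K/W
  R'_conv,out = 1/(2πr h) = 1/(2π·0.0989·11.8) = 0.1364 m·K/W
ΣR = 0.004899 + 0.001394 + 1.285 + 2.858 + 0.1364 = 4.286 m·K/W
Q' = ΔT/ΣR = (281.12 K − 291.1 K)/4.286 = -2.33 W/m
(Negative Q' ⇒ heat flows inward; heat gain = 2.33 W/m.)

Q' = 2.33 W/m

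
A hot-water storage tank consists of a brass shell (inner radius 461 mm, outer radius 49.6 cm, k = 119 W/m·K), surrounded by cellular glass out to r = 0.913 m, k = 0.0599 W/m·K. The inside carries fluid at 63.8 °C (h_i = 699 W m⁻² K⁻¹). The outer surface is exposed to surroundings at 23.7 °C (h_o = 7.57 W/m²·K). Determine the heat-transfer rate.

Resistance network (inner→outer):
  R_conv,in = 1/(4πr²h) = 1/(4π·0.461²·699) = 5.357×10^-4 K/W
  R_brass = (1/0.461 − 1/0.496)/(4πk) = 0.1531/(4π·119) = 1.024×10^-4 K/W
  R_cellular glass = (1/0.496 − 1/0.913)/(4πk) = 0.9208/(4π·0.0599) = 1.223 K/W
  R_conv,out = 1/(4πr²h) = 1/(4π·0.913²·7.57) = 0.01261 K/W
ΣR = 5.357×10^-4 + 1.024×10^-4 + 1.223 + 0.01261 = 1.236 K/W
Q = ΔT/ΣR = (63.8 °C − 23.7 °C)/1.236 = 32.4 W

Q = 32.4 W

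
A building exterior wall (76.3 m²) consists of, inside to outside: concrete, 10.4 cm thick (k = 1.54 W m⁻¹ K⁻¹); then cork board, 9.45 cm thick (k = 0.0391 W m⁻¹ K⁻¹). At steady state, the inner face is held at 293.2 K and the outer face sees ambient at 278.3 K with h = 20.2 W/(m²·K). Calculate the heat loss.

Q = 449 W

Treat each layer as a resistance in series:
  R_concrete = L/(kA) = 0.104/(1.54·76.3) = 8.851×10^-4 K/W
  R_cork board = L/(kA) = 0.0945/(0.0391·76.3) = 0.03168 K/W
  R_conv,out = 1/(hA) = 1/(20.2·76.3) = 6.488×10^-4 K/W
ΣR = 8.851×10^-4 + 0.03168 + 6.488×10^-4 = 0.03321 K/W
Q = ΔT/ΣR = (293.2 K − 278.3 K)/0.03321 = 449 W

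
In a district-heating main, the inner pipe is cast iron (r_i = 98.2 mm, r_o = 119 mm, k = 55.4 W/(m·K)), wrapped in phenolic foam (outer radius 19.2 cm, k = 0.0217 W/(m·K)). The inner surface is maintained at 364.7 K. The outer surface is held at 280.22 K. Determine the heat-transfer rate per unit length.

Q' = 24.1 W/m

Treat each layer as a resistance in series:
  R'_cast iron = ln(0.119/0.0982)/(2πk) = 0.1921/(2π·55.4) = 5.519×10^-4 m·K/W
  R'_phenolic foam = ln(0.192/0.119)/(2πk) = 0.4784/(2π·0.0217) = 3.509 m·K/W
ΣR = 5.519×10^-4 + 3.509 = 3.510 m·K/W
Q' = ΔT/ΣR = (364.7 K − 280.22 K)/3.510 = 24.1 W/m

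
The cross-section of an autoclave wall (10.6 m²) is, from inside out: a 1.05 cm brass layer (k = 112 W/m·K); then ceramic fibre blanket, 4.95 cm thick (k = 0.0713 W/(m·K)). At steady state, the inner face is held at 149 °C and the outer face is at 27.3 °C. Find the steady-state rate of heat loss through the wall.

Series thermal resistances, inner to outer:
  R_brass = L/(kA) = 0.0105/(112·10.6) = 8.844×10^-6 K/W
  R_ceramic fibre blanket = L/(kA) = 0.0495/(0.0713·10.6) = 0.06550 K/W
ΣR = 8.844×10^-6 + 0.06550 = 0.06551 K/W
Q = ΔT/ΣR = (149 °C − 27.3 °C)/0.06551 = 1860 W

Q = 1860 W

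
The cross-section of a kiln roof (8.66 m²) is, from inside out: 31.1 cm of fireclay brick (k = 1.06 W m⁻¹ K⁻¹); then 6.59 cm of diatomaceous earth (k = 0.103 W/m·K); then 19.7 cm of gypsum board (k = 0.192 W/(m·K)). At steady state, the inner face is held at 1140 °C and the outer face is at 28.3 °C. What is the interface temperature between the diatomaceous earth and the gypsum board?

Resistance network (inner→outer):
  R_fireclay brick = L/(kA) = 0.311/(1.06·8.66) = 0.03388 K/W
  R_diatomaceous earth = L/(kA) = 0.0659/(0.103·8.66) = 0.07388 K/W
  R_gypsum board = L/(kA) = 0.197/(0.192·8.66) = 0.1185 K/W
ΣR = 0.03388 + 0.07388 + 0.1185 = 0.2263 K/W
Q = ΔT/ΣR = (1140 °C − 28.3 °C)/0.2263 = 4913 W
From the inner boundary to the diatomaceous earth/gypsum board interface, ΣR_partial = 0.1078 K/W.
T_interface = T_in − Q·ΣR_partial = 1140 °C − (4913)(0.1078) = 610 °C

T = 610 °C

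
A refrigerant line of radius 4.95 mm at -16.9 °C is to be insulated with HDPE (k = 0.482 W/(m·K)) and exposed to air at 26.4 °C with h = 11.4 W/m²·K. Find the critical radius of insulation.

r_cr = 4.23 cm

For a cylinder, r_cr = k_ins/h = 0.482/11.4 = 0.0423 m = 4.23 cm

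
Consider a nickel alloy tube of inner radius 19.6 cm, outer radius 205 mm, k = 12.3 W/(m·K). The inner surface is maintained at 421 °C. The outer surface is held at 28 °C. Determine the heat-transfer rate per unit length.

Q' = 2πk·ΔT/ln(r₂/r₁) = 2π × 12.3 × 393 / ln(0.205/0.196) = 6.77×10^5 W/m

Q' = 677 kW/m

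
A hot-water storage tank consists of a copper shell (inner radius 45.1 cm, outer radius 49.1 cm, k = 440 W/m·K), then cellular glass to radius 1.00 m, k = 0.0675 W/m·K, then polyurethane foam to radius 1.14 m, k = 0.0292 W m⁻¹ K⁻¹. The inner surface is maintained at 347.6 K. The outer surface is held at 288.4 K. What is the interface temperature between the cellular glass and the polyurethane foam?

T = 301.1 K

Resistance network (inner→outer):
  R_copper = (1/0.451 − 1/0.491)/(4πk) = 0.1806/(4π·440) = 3.267×10^-5 K/W
  R_cellular glass = (1/0.491 − 1/1.00)/(4πk) = 1.037/(4π·0.0675) = 1.222 K/W
  R_polyurethane foam = (1/1.00 − 1/1.14)/(4πk) = 0.1228/(4π·0.0292) = 0.3347 K/W
ΣR = 3.267×10^-5 + 1.222 + 0.3347 = 1.557 K/W
Q = ΔT/ΣR = (347.6 K − 288.4 K)/1.557 = 38.02 W
From the inner boundary to the cellular glass/polyurethane foam interface, ΣR_partial = 1.222 K/W.
T_interface = T_in − Q·ΣR_partial = 347.6 K − (38.02)(1.222) = 301.1 K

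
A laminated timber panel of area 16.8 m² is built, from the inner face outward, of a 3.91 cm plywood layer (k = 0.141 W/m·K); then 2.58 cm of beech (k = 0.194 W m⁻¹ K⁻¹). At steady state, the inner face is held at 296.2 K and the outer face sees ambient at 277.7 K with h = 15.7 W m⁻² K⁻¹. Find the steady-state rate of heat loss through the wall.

Treat each layer as a resistance in series:
  R_plywood = L/(kA) = 0.0391/(0.141·16.8) = 0.01651 K/W
  R_beech = L/(kA) = 0.0258/(0.194·16.8) = 0.007916 K/W
  R_conv,out = 1/(hA) = 1/(15.7·16.8) = 0.003791 K/W
ΣR = 0.01651 + 0.007916 + 0.003791 = 0.02822 K/W
Q = ΔT/ΣR = (296.2 K − 277.7 K)/0.02822 = 656 W

Q = 656 W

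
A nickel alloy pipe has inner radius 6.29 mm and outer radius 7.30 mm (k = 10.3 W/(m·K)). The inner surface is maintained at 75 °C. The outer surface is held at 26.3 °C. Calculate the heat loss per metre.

Q' = 21200 W/m

Q' = 2πk·ΔT/ln(r₂/r₁) = 2π × 10.3 × 48.7 / ln(0.00730/0.00629) = 21200 W/m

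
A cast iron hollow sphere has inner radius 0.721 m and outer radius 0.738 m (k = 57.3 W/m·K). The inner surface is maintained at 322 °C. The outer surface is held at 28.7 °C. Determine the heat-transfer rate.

Q = 4πk·ΔT/(1/r₁ − 1/r₂) = 4π × 57.3 × 293.3 / (1/0.721 − 1/0.738) = 6.61×10^6 W

Q = 6610 kW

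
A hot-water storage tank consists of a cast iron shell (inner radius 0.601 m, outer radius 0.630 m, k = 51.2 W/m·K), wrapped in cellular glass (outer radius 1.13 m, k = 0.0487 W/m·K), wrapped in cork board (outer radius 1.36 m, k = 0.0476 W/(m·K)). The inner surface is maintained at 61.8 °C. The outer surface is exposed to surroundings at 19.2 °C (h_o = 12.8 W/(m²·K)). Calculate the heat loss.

Q = 30.4 W

Treat each layer as a resistance in series:
  R_cast iron = (1/0.601 − 1/0.630)/(4πk) = 0.07659/(4π·51.2) = 1.190×10^-4 K/W
  R_cellular glass = (1/0.630 − 1/1.13)/(4πk) = 0.7023/(4π·0.0487) = 1.148 K/W
  R_cork board = (1/1.13 − 1/1.36)/(4πk) = 0.1497/(4π·0.0476) = 0.2502 K/W
  R_conv,out = 1/(4πr²h) = 1/(4π·1.36²·12.8) = 0.003361 K/W
ΣR = 1.190×10^-4 + 1.148 + 0.2502 + 0.003361 = 1.402 K/W
Q = ΔT/ΣR = (61.8 °C − 19.2 °C)/1.402 = 30.4 W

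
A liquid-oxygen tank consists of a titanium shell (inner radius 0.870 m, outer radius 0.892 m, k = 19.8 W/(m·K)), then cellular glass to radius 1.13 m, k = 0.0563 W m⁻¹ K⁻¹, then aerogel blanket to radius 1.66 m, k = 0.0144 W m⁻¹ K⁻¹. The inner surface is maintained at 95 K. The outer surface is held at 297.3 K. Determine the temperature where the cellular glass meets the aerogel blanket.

T = 131 K

Series thermal resistances, inner to outer:
  R_titanium = (1/0.870 − 1/0.892)/(4πk) = 0.02835/(4π·19.8) = 1.139×10^-4 K/W
  R_cellular glass = (1/0.892 − 1/1.13)/(4πk) = 0.2361/(4π·0.0563) = 0.3337 K/W
  R_aerogel blanket = (1/1.13 − 1/1.66)/(4πk) = 0.2825/(4π·0.0144) = 1.561 K/W
ΣR = 1.139×10^-4 + 0.3337 + 1.561 = 1.895 K/W
Q = ΔT/ΣR = (95 K − 297.3 K)/1.895 = -106.8 W
From the inner boundary to the cellular glass/aerogel blanket interface, ΣR_partial = 0.3338 K/W.
T_interface = T_in − Q·ΣR_partial = 95 K − (-106.8)(0.3338) = 131 K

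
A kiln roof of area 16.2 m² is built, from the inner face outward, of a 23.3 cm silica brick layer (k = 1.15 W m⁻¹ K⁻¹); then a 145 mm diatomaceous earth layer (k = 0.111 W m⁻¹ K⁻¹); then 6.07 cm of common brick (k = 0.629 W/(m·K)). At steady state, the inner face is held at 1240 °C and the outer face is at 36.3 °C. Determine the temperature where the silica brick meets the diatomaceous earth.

T = 1088 °C

Treat each layer as a resistance in series:
  R_silica brick = L/(kA) = 0.233/(1.15·16.2) = 0.01251 K/W
  R_diatomaceous earth = L/(kA) = 0.145/(0.111·16.2) = 0.08064 K/W
  R_common brick = L/(kA) = 0.0607/(0.629·16.2) = 0.005957 K/W
ΣR = 0.01251 + 0.08064 + 0.005957 = 0.09911 K/W
Q = ΔT/ΣR = (1240 °C − 36.3 °C)/0.09911 = 12150 W
From the inner boundary to the silica brick/diatomaceous earth interface, ΣR_partial = 0.01251 K/W.
T_interface = T_in − Q·ΣR_partial = 1240 °C − (12150)(0.01251) = 1088 °C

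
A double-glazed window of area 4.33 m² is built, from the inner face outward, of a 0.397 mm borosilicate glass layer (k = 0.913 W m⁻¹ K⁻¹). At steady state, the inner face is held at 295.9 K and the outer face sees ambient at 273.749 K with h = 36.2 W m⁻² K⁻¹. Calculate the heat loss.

Resistance network (inner→outer):
  R_borosilicate glass = L/(kA) = 3.97×10^-4/(0.913·4.33) = 1.004×10^-4 K/W
  R_conv,out = 1/(hA) = 1/(36.2·4.33) = 0.006380 K/W
ΣR = 1.004×10^-4 + 0.006380 = 0.006480 K/W
Q = ΔT/ΣR = (295.9 K − 273.749 K)/0.006480 = 3420 W

Q = 3.42 kW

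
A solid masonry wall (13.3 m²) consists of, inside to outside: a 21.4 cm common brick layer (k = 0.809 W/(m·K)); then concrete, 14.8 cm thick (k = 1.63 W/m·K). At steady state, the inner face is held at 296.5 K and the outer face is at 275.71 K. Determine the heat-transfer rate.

Q = 778 W

Resistance network (inner→outer):
  R_common brick = L/(kA) = 0.214/(0.809·13.3) = 0.01989 K/W
  R_concrete = L/(kA) = 0.148/(1.63·13.3) = 0.006827 K/W
ΣR = 0.01989 + 0.006827 = 0.02672 K/W
Q = ΔT/ΣR = (296.5 K − 275.71 K)/0.02672 = 778 W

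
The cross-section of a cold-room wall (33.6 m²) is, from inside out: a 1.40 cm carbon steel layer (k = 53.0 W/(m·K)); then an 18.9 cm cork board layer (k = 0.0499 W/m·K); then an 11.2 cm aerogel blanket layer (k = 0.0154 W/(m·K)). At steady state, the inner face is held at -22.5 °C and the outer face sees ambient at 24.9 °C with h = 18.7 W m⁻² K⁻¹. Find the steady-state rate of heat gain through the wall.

Resistance network (inner→outer):
  R_carbon steel = L/(kA) = 0.0140/(53.0·33.6) = 7.862×10^-6 K/W
  R_cork board = L/(kA) = 0.189/(0.0499·33.6) = 0.1127 K/W
  R_aerogel blanket = L/(kA) = 0.112/(0.0154·33.6) = 0.2165 K/W
  R_conv,out = 1/(hA) = 1/(18.7·33.6) = 0.001592 K/W
ΣR = 7.862×10^-6 + 0.1127 + 0.2165 + 0.001592 = 0.3308 K/W
Q = ΔT/ΣR = (-22.5 °C − 24.9 °C)/0.3308 = -143 W
(Negative Q ⇒ heat flows inward; heat gain = 143 W.)

Q = 143 W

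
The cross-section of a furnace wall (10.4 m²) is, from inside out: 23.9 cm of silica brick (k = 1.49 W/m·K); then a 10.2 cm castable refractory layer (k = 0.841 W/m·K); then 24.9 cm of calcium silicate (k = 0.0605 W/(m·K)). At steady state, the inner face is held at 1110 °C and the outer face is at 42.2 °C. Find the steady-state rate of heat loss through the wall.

Q = 2530 W

Series thermal resistances, inner to outer:
  R_silica brick = L/(kA) = 0.239/(1.49·10.4) = 0.01542 K/W
  R_castable refractory = L/(kA) = 0.102/(0.841·10.4) = 0.01166 K/W
  R_calcium silicate = L/(kA) = 0.249/(0.0605·10.4) = 0.3957 K/W
ΣR = 0.01542 + 0.01166 + 0.3957 = 0.4228 K/W
Q = ΔT/ΣR = (1110 °C − 42.2 °C)/0.4228 = 2530 W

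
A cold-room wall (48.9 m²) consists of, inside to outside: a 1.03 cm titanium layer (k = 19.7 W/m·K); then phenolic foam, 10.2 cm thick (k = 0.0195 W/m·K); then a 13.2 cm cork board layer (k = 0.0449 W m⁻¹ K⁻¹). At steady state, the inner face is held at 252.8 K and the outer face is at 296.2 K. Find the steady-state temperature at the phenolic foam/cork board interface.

T = 280.59 K

Resistance network (inner→outer):
  R_titanium = L/(kA) = 0.0103/(19.7·48.9) = 1.069×10^-5 K/W
  R_phenolic foam = L/(kA) = 0.102/(0.0195·48.9) = 0.1070 K/W
  R_cork board = L/(kA) = 0.132/(0.0449·48.9) = 0.06012 K/W
ΣR = 1.069×10^-5 + 0.1070 + 0.06012 = 0.1671 K/W
Q = ΔT/ΣR = (252.8 K − 296.2 K)/0.1671 = -259.7 W
From the inner boundary to the phenolic foam/cork board interface, ΣR_partial = 0.1070 K/W.
T_interface = T_in − Q·ΣR_partial = 252.8 K − (-259.7)(0.1070) = 280.59 K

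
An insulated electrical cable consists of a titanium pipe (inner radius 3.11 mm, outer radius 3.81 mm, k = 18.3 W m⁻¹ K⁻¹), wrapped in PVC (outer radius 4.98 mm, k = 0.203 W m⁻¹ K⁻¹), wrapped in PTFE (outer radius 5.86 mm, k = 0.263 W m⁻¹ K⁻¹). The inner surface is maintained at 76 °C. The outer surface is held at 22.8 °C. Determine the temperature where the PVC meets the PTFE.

Series thermal resistances, inner to outer:
  R'_titanium = ln(0.00381/0.00311)/(2πk) = 0.2030/(2π·18.3) = 0.001766 m·K/W
  R'_PVC = ln(0.00498/0.00381)/(2πk) = 0.2678/(2π·0.203) = 0.2100 m·K/W
  R'_PTFE = ln(0.00586/0.00498)/(2πk) = 0.1627/(2π·0.263) = 0.09847 m·K/W
ΣR = 0.001766 + 0.2100 + 0.09847 = 0.3102 m·K/W
Q' = ΔT/ΣR = (76 °C − 22.8 °C)/0.3102 = 171.5 W/m
From the inner boundary to the PVC/PTFE interface, ΣR_partial = 0.2118 m·K/W.
T_interface = T_in − Q'·ΣR_partial = 76 °C − (171.5)(0.2118) = 39.7 °C

T = 39.7 °C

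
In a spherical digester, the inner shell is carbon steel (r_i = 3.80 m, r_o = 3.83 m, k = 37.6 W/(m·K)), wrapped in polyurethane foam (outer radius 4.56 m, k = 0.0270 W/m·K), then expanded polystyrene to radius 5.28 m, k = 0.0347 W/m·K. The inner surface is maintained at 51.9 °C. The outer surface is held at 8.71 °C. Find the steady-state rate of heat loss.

Resistance network (inner→outer):
  R_carbon steel = (1/3.80 − 1/3.83)/(4πk) = 0.002061/(4π·37.6) = 4.363×10^-6 K/W
  R_polyurethane foam = (1/3.83 − 1/4.56)/(4πk) = 0.04180/(4π·0.0270) = 0.1232 K/W
  R_expanded polystyrene = (1/4.56 − 1/5.28)/(4πk) = 0.02990/(4π·0.0347) = 0.06858 K/W
ΣR = 4.363×10^-6 + 0.1232 + 0.06858 = 0.1918 K/W
Q = ΔT/ΣR = (51.9 °C − 8.71 °C)/0.1918 = 225 W

Q = 225 W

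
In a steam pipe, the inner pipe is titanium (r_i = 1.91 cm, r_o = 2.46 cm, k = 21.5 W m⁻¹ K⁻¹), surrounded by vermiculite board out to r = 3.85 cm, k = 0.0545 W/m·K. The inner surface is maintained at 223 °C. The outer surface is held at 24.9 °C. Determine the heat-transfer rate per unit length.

Q' = 151 W/m

Resistance network (inner→outer):
  R'_titanium = ln(0.0246/0.0191)/(2πk) = 0.2531/(2π·21.5) = 0.001873 m·K/W
  R'_vermiculite board = ln(0.0385/0.0246)/(2πk) = 0.4479/(2π·0.0545) = 1.308 m·K/W
ΣR = 0.001873 + 1.308 = 1.310 m·K/W
Q' = ΔT/ΣR = (223 °C − 24.9 °C)/1.310 = 151 W/m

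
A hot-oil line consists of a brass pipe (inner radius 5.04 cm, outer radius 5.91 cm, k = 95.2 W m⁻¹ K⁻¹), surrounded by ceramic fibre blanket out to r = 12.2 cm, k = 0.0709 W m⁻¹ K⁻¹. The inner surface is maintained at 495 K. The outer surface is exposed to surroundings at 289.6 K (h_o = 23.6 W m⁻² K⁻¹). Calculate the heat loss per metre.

Series thermal resistances, inner to outer:
  R'_brass = ln(0.0591/0.0504)/(2πk) = 0.1592/(2π·95.2) = 2.662×10^-4 m·K/W
  R'_ceramic fibre blanket = ln(0.122/0.0591)/(2πk) = 0.7248/(2π·0.0709) = 1.627 m·K/W
  R'_conv,out = 1/(2πr h) = 1/(2π·0.122·23.6) = 0.05528 m·K/W
ΣR = 2.662×10^-4 + 1.627 + 0.05528 = 1.683 m·K/W
Q' = ΔT/ΣR = (495 K − 289.6 K)/1.683 = 122 W/m

Q' = 122 W/m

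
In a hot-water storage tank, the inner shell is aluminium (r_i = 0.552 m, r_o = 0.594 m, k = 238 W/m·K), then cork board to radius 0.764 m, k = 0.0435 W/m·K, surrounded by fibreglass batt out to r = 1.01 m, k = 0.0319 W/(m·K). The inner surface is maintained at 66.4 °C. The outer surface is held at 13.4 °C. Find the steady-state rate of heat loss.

Treat each layer as a resistance in series:
  R_aluminium = (1/0.552 − 1/0.594)/(4πk) = 0.1281/(4π·238) = 4.283×10^-5 K/W
  R_cork board = (1/0.594 − 1/0.764)/(4πk) = 0.3746/(4π·0.0435) = 0.6853 K/W
  R_fibreglass batt = (1/0.764 − 1/1.01)/(4πk) = 0.3188/(4π·0.0319) = 0.7953 K/W
ΣR = 4.283×10^-5 + 0.6853 + 0.7953 = 1.481 K/W
Q = ΔT/ΣR = (66.4 °C − 13.4 °C)/1.481 = 35.8 W

Q = 35.8 W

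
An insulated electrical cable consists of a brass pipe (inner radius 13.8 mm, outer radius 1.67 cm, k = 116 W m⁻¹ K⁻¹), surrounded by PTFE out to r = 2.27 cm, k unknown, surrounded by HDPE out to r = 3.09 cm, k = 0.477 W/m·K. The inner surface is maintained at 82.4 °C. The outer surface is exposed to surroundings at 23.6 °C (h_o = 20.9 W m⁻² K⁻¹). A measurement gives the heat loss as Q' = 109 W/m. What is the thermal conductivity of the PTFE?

k = 0.257 W/m·K

ΣR = ΔT/Q' = |82.4 − 23.6|/109 = 0.5394 m·K/W
Known resistances:
  R'_brass = ln(0.0167/0.0138)/(2πk) = 0.1907/(2π·116) = 2.617×10^-4 m·K/W
  R'_HDPE = ln(0.0309/0.0227)/(2πk) = 0.3084/(2π·0.477) = 0.1029 m·K/W
  R'_conv,out = 1/(2πr h) = 1/(2π·0.0309·20.9) = 0.2464 m·K/W
R_PTFE = ΣR − ΣR_known = 0.5394 − 0.3496 = 0.1898 m·K/W
ln(r₂/r₁)/(2πk) = 0.1898 ⇒ k = 0.3070/(2π·0.1898) = 0.257 W/m·K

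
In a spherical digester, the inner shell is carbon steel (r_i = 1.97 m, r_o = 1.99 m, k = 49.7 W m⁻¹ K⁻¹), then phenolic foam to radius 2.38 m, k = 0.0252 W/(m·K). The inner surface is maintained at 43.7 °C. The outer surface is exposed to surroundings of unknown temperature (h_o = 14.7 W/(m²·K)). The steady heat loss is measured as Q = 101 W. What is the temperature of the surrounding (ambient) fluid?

T_out = 17.3 °C

Series resistances:
  R_carbon steel = (1/1.97 − 1/1.99)/(4πk) = 0.005102/(4π·49.7) = 8.169×10^-6 K/W
  R_phenolic foam = (1/1.99 − 1/2.38)/(4πk) = 0.08234/(4π·0.0252) = 0.2600 K/W
  R_conv,out = 1/(4πr²h) = 1/(4π·2.38²·14.7) = 9.557×10^-4 K/W
ΣR = 0.2610 K/W
ΔT = Q·ΣR = 101 × 0.2610 = 26.36 K
Heat flows outward, so T_out = T_in − ΔT = 43.7 − 26.36 = 17.3 °C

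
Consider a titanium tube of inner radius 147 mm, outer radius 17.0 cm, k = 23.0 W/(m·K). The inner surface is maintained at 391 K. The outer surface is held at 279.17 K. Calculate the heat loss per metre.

Q' = 111 kW/m

Q' = 2πk·ΔT/ln(r₂/r₁) = 2π × 23.0 × 111.83 / ln(0.170/0.147) = 1.11×10^5 W/m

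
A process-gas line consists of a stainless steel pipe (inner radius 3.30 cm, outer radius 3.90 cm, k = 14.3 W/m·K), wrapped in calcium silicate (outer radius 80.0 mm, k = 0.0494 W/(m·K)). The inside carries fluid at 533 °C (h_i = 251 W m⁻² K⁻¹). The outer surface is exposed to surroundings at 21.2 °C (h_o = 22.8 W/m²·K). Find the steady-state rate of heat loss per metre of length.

Series thermal resistances, inner to outer:
  R'_conv,in = 1/(2πr h) = 1/(2π·0.0330·251) = 0.01921 m·K/W
  R'_stainless steel = ln(0.0390/0.0330)/(2πk) = 0.1671/(2π·14.3) = 0.001859 m·K/W
  R'_calcium silicate = ln(0.0800/0.0390)/(2πk) = 0.7185/(2π·0.0494) = 2.315 m·K/W
  R'_conv,out = 1/(2πr h) = 1/(2π·0.0800·22.8) = 0.08726 m·K/W
ΣR = 0.01921 + 0.001859 + 2.315 + 0.08726 = 2.423 m·K/W
Q' = ΔT/ΣR = (533 °C − 21.2 °C)/2.423 = 211 W/m

Q' = 211 W/m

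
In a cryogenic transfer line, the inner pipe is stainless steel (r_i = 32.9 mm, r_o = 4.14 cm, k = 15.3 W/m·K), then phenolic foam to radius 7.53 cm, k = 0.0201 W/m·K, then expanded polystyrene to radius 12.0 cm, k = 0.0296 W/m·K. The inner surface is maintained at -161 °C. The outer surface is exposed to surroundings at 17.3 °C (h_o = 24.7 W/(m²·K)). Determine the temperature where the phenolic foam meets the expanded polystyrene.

T = -45.2 °C

Treat each layer as a resistance in series:
  R'_stainless steel = ln(0.0414/0.0329)/(2πk) = 0.2298/(2π·15.3) = 0.002391 m·K/W
  R'_phenolic foam = ln(0.0753/0.0414)/(2πk) = 0.5982/(2π·0.0201) = 4.737 m·K/W
  R'_expanded polystyrene = ln(0.120/0.0753)/(2πk) = 0.4660/(2π·0.0296) = 2.506 m·K/W
  R'_conv,out = 1/(2πr h) = 1/(2π·0.120·24.7) = 0.05370 m·K/W
ΣR = 0.002391 + 4.737 + 2.506 + 0.05370 = 7.299 m·K/W
Q' = ΔT/ΣR = (-161 °C − 17.3 °C)/7.299 = -24.43 W/m
From the inner boundary to the phenolic foam/expanded polystyrene interface, ΣR_partial = 4.739 m·K/W.
T_interface = T_in − Q'·ΣR_partial = -161 °C − (-24.43)(4.739) = -45.2 °C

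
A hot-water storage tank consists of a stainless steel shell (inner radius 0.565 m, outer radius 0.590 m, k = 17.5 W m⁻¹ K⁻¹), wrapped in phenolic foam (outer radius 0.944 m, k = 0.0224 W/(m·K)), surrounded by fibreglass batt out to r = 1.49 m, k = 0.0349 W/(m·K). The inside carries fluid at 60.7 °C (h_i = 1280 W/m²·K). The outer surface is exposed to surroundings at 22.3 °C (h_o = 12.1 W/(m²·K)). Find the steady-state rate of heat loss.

Q = 12.2 W

Series thermal resistances, inner to outer:
  R_conv,in = 1/(4πr²h) = 1/(4π·0.565²·1280) = 1.948×10^-4 K/W
  R_stainless steel = (1/0.565 − 1/0.590)/(4πk) = 0.07500/(4π·17.5) = 3.410×10^-4 K/W
  R_phenolic foam = (1/0.590 − 1/0.944)/(4πk) = 0.6356/(4π·0.0224) = 2.258 K/W
  R_fibreglass batt = (1/0.944 − 1/1.49)/(4πk) = 0.3882/(4π·0.0349) = 0.8851 K/W
  R_conv,out = 1/(4πr²h) = 1/(4π·1.49²·12.1) = 0.002962 K/W
ΣR = 1.948×10^-4 + 3.410×10^-4 + 2.258 + 0.8851 + 0.002962 = 3.147 K/W
Q = ΔT/ΣR = (60.7 °C − 22.3 °C)/3.147 = 12.2 W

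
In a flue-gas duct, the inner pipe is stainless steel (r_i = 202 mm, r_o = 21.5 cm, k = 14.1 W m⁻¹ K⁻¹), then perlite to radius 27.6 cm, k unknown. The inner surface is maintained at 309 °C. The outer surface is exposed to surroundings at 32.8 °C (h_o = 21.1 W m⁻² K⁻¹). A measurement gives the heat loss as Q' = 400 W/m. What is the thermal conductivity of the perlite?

k = 0.0600 W/m·K

ΣR = ΔT/Q' = |309 − 32.8|/400 = 0.6905 m·K/W
Known resistances:
  R'_stainless steel = ln(0.215/0.202)/(2πk) = 0.06237/(2π·14.1) = 7.040×10^-4 m·K/W
  R'_conv,out = 1/(2πr h) = 1/(2π·0.276·21.1) = 0.02733 m·K/W
R_perlite = ΣR − ΣR_known = 0.6905 − 0.02803 = 0.6625 m·K/W
ln(r₂/r₁)/(2πk) = 0.6625 ⇒ k = 0.2498/(2π·0.6625) = 0.0600 W/m·K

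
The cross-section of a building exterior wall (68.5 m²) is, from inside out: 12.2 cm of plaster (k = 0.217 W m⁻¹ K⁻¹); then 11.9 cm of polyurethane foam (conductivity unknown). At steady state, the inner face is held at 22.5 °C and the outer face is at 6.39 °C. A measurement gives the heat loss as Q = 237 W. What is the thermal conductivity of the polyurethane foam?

k = 0.0291 W/m·K

ΣR = ΔT/Q = |22.5 − 6.39|/237 = 0.06797 K/W
Known resistances:
  R_plaster = L/(kA) = 0.122/(0.217·68.5) = 0.008207 K/W
R_polyurethane foam = ΣR − ΣR_known = 0.06797 − 0.008207 = 0.05976 K/W
L/(kA) = 0.05976 ⇒ k = 0.119/(0.05976·68.5) = 0.0291 W/m·K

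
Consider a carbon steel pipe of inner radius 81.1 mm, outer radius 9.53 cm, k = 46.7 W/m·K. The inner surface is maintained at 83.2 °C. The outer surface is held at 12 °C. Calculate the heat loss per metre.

Q' = 2πk·ΔT/ln(r₂/r₁) = 2π × 46.7 × 71.2 / ln(0.0953/0.0811) = 1.29×10^5 W/m

Q' = 1.29×10^5 W/m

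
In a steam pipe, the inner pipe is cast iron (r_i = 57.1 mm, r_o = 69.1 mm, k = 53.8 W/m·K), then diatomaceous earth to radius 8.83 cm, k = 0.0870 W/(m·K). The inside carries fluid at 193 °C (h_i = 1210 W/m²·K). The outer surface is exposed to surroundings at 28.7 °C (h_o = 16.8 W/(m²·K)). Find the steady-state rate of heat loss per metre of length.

Series thermal resistances, inner to outer:
  R'_conv,in = 1/(2πr h) = 1/(2π·0.0571·1210) = 0.002304 m·K/W
  R'_cast iron = ln(0.0691/0.0571)/(2πk) = 0.1908/(2π·53.8) = 5.643×10^-4 m·K/W
  R'_diatomaceous earth = ln(0.0883/0.0691)/(2πk) = 0.2452/(2π·0.0870) = 0.4485 m·K/W
  R'_conv,out = 1/(2πr h) = 1/(2π·0.0883·16.8) = 0.1073 m·K/W
ΣR = 0.002304 + 5.643×10^-4 + 0.4485 + 0.1073 = 0.5587 m·K/W
Q' = ΔT/ΣR = (193 °C − 28.7 °C)/0.5587 = 294 W/m

Q' = 294 W/m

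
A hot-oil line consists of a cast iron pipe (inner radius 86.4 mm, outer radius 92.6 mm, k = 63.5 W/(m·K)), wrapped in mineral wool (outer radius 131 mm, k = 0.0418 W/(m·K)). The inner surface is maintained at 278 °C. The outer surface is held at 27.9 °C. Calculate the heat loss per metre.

Series thermal resistances, inner to outer:
  R'_cast iron = ln(0.0926/0.0864)/(2πk) = 0.06930/(2π·63.5) = 1.737×10^-4 m·K/W
  R'_mineral wool = ln(0.131/0.0926)/(2πk) = 0.3469/(2π·0.0418) = 1.321 m·K/W
ΣR = 1.737×10^-4 + 1.321 = 1.321 m·K/W
Q' = ΔT/ΣR = (278 °C − 27.9 °C)/1.321 = 189 W/m

Q' = 189 W/m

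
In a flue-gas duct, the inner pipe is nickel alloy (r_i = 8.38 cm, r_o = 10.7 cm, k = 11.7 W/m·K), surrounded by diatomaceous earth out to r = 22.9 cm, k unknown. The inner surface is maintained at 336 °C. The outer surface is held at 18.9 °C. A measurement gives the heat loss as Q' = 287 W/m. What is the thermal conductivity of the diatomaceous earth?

ΣR = ΔT/Q' = |336 − 18.9|/287 = 1.105 m·K/W
Known resistances:
  R'_nickel alloy = ln(0.107/0.0838)/(2πk) = 0.2444/(2π·11.7) = 0.003325 m·K/W
R_diatomaceous earth = ΣR − ΣR_known = 1.105 − 0.003325 = 1.102 m·K/W
ln(r₂/r₁)/(2πk) = 1.102 ⇒ k = 0.7609/(2π·1.102) = 0.110 W/m·K

k = 0.110 W/m·K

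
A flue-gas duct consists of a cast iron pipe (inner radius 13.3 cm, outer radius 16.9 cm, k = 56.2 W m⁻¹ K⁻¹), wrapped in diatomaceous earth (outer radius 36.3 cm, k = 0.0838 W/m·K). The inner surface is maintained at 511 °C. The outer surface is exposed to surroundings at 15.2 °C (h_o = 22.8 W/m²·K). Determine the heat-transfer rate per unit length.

Q' = 337 W/m

Treat each layer as a resistance in series:
  R'_cast iron = ln(0.169/0.133)/(2πk) = 0.2395/(2π·56.2) = 6.784×10^-4 m·K/W
  R'_diatomaceous earth = ln(0.363/0.169)/(2πk) = 0.7645/(2π·0.0838) = 1.452 m·K/W
  R'_conv,out = 1/(2πr h) = 1/(2π·0.363·22.8) = 0.01923 m·K/W
ΣR = 6.784×10^-4 + 1.452 + 0.01923 = 1.472 m·K/W
Q' = ΔT/ΣR = (511 °C − 15.2 °C)/1.472 = 337 W/m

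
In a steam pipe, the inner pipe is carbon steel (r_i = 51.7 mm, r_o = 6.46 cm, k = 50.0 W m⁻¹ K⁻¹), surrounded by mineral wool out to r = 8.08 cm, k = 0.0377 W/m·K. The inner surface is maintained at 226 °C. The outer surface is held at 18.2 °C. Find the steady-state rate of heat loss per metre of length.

Series thermal resistances, inner to outer:
  R'_carbon steel = ln(0.0646/0.0517)/(2πk) = 0.2228/(2π·50.0) = 7.091×10^-4 m·K/W
  R'_mineral wool = ln(0.0808/0.0646)/(2πk) = 0.2238/(2π·0.0377) = 0.9446 m·K/W
ΣR = 7.091×10^-4 + 0.9446 = 0.9453 m·K/W
Q' = ΔT/ΣR = (226 °C − 18.2 °C)/0.9453 = 220 W/m

Q' = 220 W/m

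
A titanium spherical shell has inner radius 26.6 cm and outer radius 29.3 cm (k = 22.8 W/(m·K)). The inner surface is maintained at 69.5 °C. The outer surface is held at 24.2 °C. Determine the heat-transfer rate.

Q = 37.5 kW

Q = 4πk·ΔT/(1/r₁ − 1/r₂) = 4π × 22.8 × 45.3 / (1/0.266 − 1/0.293) = 37500 W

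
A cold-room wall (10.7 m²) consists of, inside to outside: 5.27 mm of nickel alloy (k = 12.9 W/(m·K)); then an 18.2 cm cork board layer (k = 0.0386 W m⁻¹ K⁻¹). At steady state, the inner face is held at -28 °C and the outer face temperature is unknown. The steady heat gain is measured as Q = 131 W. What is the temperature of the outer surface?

Series resistances:
  R_nickel alloy = L/(kA) = 0.00527/(12.9·10.7) = 3.818×10^-5 K/W
  R_cork board = L/(kA) = 0.182/(0.0386·10.7) = 0.4407 K/W
ΣR = 0.4407 K/W
ΔT = Q·ΣR = 131 × 0.4407 = 57.73 K
Heat flows inward, so T_out = T_in + ΔT = -28 + 57.73 = 29.7 °C

T_out = 29.7 °C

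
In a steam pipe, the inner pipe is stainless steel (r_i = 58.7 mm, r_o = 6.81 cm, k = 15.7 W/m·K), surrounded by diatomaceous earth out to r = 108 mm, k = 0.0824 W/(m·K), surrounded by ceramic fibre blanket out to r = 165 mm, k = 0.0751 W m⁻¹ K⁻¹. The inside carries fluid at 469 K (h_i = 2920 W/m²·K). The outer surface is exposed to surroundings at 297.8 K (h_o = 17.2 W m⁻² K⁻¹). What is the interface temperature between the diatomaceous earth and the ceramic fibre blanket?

Treat each layer as a resistance in series:
  R'_conv,in = 1/(2πr h) = 1/(2π·0.0587·2920) = 9.285×10^-4 m·K/W
  R'_stainless steel = ln(0.0681/0.0587)/(2πk) = 0.1485/(2π·15.7) = 0.001506 m·K/W
  R'_diatomaceous earth = ln(0.108/0.0681)/(2πk) = 0.4612/(2π·0.0824) = 0.8907 m·K/W
  R'_ceramic fibre blanket = ln(0.165/0.108)/(2πk) = 0.4238/(2π·0.0751) = 0.8982 m·K/W
  R'_conv,out = 1/(2πr h) = 1/(2π·0.165·17.2) = 0.05608 m·K/W
ΣR = 9.285×10^-4 + 0.001506 + 0.8907 + 0.8982 + 0.05608 = 1.847 m·K/W
Q' = ΔT/ΣR = (469 K − 297.8 K)/1.847 = 92.69 W/m
From the inner boundary to the diatomaceous earth/ceramic fibre blanket interface, ΣR_partial = 0.8931 m·K/W.
T_interface = T_in − Q'·ΣR_partial = 469 K − (92.69)(0.8931) = 386 K

T = 386 K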